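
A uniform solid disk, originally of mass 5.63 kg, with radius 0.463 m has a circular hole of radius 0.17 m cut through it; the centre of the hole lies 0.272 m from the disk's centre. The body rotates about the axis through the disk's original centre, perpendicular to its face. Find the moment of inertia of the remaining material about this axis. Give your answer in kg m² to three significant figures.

0.536

Unpierced body about its centre: I₀ = (1/2)MR² = (1/2)(5.63)(0.463)² = 0.60345 kg m².
The removed disk has mass m = M·(r/R)² = (5.63)(0.17/0.463)² = 0.759 kg (same uniform areal density).
Its moment of inertia about the rotation axis (parallel-axis theorem): I_hole = (1/2)mr² + md² = (1/2)(0.759)(0.17)² + (0.759)(0.272)² = 0.067122 kg m².
Treating the hole as negative mass, I = I₀ − I_hole = 0.60345 − 0.067122 = 0.53633 kg m².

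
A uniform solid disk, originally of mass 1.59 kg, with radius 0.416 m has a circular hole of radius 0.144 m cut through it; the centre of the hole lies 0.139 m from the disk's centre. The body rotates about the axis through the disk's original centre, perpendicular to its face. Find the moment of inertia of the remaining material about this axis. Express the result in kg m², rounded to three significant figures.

0.132

Unpierced body about its centre: I₀ = (1/2)MR² = (1/2)(1.59)(0.416)² = 0.13758 kg m².
The removed disk has mass m = M·(r/R)² = (1.59)(0.144/0.416)² = 0.19052 kg (same uniform areal density).
Its moment of inertia about the rotation axis (parallel-axis theorem): I_hole = (1/2)mr² + md² = (1/2)(0.19052)(0.144)² + (0.19052)(0.139)² = 0.0056563 kg m².
Treating the hole as negative mass, I = I₀ − I_hole = 0.13758 − 0.0056563 = 0.13192 kg m².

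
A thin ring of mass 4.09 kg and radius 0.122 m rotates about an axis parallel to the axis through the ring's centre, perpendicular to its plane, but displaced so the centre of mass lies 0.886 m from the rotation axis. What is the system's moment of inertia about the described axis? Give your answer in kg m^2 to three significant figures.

3.27

I_cm = MR² = (4.09)(0.122)² = 0.060876 kg m^2; centre at d = 0.886 m, so the parallel axis theorem gives I = 0.060876 + (4.09)(0.886)² = 3.2715 kg m^2.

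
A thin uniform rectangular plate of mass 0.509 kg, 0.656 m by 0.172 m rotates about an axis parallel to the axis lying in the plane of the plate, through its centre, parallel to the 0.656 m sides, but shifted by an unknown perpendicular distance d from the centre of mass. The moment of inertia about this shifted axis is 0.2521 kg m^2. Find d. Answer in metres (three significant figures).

0.702

About the centre-of-mass axis, I_cm = (1/12)Mb² = (1/12)(0.509)(0.172)² = 0.0012549 kg m^2.
Parallel axis theorem: I = I_cm + Md², so Md² = 0.2521 − 0.0012549 = 0.25085 kg m^2.
d = √(0.25085 / 0.509) = 0.70201 m.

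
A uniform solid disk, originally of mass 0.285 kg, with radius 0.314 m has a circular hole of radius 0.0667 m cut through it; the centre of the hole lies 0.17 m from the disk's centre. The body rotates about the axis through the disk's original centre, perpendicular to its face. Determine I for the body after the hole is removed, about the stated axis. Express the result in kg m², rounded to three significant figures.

Unpierced body about its centre: I₀ = (1/2)MR² = (1/2)(0.285)(0.314)² = 0.01405 kg m².
The removed disk has mass m = M·(r/R)² = (0.285)(0.0667/0.314)² = 0.01286 kg (same uniform areal density).
Its moment of inertia about the rotation axis (parallel-axis theorem): I_hole = (1/2)mr² + md² = (1/2)(0.01286)(0.0667)² + (0.01286)(0.17)² = 0.00040026 kg m².
Treating the hole as negative mass, I = I₀ − I_hole = 0.01405 − 0.00040026 = 0.01365 kg m².

0.0136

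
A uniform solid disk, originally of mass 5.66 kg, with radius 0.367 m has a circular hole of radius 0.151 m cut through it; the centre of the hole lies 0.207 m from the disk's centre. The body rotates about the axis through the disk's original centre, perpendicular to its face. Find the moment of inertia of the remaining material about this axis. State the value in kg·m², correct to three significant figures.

Unpierced body about its centre: I₀ = (1/2)MR² = (1/2)(5.66)(0.367)² = 0.38117 kg·m².
The removed disk has mass m = M·(r/R)² = (5.66)(0.151/0.367)² = 0.95816 kg (same uniform areal density).
Its moment of inertia about the rotation axis (parallel-axis theorem): I_hole = (1/2)mr² + md² = (1/2)(0.95816)(0.151)² + (0.95816)(0.207)² = 0.05198 kg·m².
Treating the hole as negative mass, I = I₀ − I_hole = 0.38117 − 0.05198 = 0.32919 kg·m².

0.329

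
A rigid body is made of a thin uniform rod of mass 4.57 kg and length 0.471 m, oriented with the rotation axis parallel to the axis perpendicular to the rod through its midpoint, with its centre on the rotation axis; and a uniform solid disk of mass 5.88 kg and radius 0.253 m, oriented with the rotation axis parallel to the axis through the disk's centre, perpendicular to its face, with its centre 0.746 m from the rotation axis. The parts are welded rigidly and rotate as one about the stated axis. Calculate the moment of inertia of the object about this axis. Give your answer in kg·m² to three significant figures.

3.54

Thin rod: I_cm = (1/12)ML² = (1/12)(4.57)(0.471)² = 0.084484 kg·m²; axis through the centre, so I = 0.084484 kg·m².
Solid disk: I_cm = (1/2)MR² = (1/2)(5.88)(0.253)² = 0.18819 kg·m²; centre at d = 0.746 m, so I = I_cm + Md² gives I = 0.18819 + (5.88)(0.746)² = 3.4605 kg·m².
Total I = 0.084484 + 3.4605 = 3.545 kg·m².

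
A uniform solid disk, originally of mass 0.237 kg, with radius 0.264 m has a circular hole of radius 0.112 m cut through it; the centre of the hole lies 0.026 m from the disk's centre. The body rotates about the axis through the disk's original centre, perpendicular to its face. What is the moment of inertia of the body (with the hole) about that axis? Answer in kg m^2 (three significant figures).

Unpierced body about its centre: I₀ = (1/2)MR² = (1/2)(0.237)(0.264)² = 0.008259 kg m^2.
The removed disk has mass m = M·(r/R)² = (0.237)(0.112/0.264)² = 0.042656 kg (same uniform areal density).
Its moment of inertia about the rotation axis (parallel-axis theorem): I_hole = (1/2)mr² + md² = (1/2)(0.042656)(0.112)² + (0.042656)(0.026)² = 0.00029637 kg m^2.
Treating the hole as negative mass, I = I₀ − I_hole = 0.008259 − 0.00029637 = 0.0079626 kg m^2.

0.00796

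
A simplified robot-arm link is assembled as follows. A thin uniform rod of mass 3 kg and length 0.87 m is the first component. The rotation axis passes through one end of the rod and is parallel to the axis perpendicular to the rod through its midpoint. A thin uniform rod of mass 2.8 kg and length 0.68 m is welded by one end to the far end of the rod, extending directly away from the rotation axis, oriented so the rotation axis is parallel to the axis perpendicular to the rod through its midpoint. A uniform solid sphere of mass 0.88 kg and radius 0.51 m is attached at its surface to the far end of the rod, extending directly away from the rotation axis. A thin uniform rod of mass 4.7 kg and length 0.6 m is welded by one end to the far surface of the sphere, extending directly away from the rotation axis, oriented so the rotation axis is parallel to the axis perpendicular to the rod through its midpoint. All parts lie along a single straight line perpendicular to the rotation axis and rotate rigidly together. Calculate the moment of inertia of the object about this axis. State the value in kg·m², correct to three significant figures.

47.6

Thin rod: I_cm = (1/12)ML² = (1/12)(3)(0.87)² = 0.18923 kg·m²; centre at d = 0.435 m, so I = I_cm + Md² gives I = 0.18923 + (3)(0.435)² = 0.7569 kg·m².
Thin rod: I_cm = (1/12)ML² = (1/12)(2.8)(0.68)² = 0.10789 kg·m²; centre at d = 0.435 + 0.435 + 0.34 = 1.21 m, so I = I_cm + Md² gives I = 0.10789 + (2.8)(1.21)² = 4.2074 kg·m².
Solid sphere: I_cm = (2/5)MR² = (2/5)(0.88)(0.51)² = 0.091555 kg·m²; centre at d = 0.435 + 0.435 + 0.34 + 0.34 + 0.51 = 2.06 m, so I = I_cm + Md² gives I = 0.091555 + (0.88)(2.06)² = 3.8259 kg·m².
Thin rod: I_cm = (1/12)ML² = (1/12)(4.7)(0.6)² = 0.141 kg·m²; centre at d = 0.435 + 0.435 + 0.34 + 0.34 + 0.51 + 0.51 + 0.3 = 2.87 m, so I = I_cm + Md² gives I = 0.141 + (4.7)(2.87)² = 38.854 kg·m².
Total I = 0.7569 + 4.2074 + 3.8259 + 38.854 = 47.645 kg·m².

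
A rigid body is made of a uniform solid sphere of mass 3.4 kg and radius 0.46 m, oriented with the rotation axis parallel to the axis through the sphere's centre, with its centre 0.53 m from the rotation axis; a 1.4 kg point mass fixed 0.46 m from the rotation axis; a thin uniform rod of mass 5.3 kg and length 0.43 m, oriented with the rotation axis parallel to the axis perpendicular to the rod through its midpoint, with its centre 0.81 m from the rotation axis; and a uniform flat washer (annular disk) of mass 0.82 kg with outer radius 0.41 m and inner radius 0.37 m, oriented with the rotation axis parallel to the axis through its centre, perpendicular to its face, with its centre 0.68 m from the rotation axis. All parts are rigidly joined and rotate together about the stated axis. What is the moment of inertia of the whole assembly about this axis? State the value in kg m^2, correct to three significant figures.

Solid sphere: I_cm = (2/5)MR² = (2/5)(3.4)(0.46)² = 0.28778 kg m^2; centre at d = 0.53 m, so the parallel axis theorem gives I = 0.28778 + (3.4)(0.53)² = 1.2428 kg m^2.
Point mass: I_cm = 0; centre at d = 0.46 m, so the parallel axis theorem gives I = 0 + (1.4)(0.46)² = 0.29624 kg m^2.
Thin rod: I_cm = (1/12)ML² = (1/12)(5.3)(0.43)² = 0.081664 kg m^2; centre at d = 0.81 m, so the parallel axis theorem gives I = 0.081664 + (5.3)(0.81)² = 3.559 kg m^2.
Annular disk: I_cm = (1/2)M(R²+r²) = (1/2)(0.82)[(0.41)² + (0.37)²] = 0.12505 kg m^2; centre at d = 0.68 m, so the parallel axis theorem gives I = 0.12505 + (0.82)(0.68)² = 0.50422 kg m^2.
Total I = 1.2428 + 0.29624 + 3.559 + 0.50422 = 5.6023 kg m^2.

5.60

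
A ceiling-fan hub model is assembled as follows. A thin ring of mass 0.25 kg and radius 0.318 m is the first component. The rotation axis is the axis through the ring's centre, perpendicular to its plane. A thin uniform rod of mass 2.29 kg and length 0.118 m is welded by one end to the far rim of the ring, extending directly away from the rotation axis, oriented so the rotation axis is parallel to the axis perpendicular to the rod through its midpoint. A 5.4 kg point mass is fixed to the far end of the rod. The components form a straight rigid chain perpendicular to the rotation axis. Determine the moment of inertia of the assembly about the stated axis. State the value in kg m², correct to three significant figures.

1.38

Thin ring: I_cm = MR² = (0.25)(0.318)² = 0.025281 kg m²; axis through the centre, so I = 0.025281 kg m².
Thin rod: I_cm = (1/12)ML² = (1/12)(2.29)(0.118)² = 0.0026572 kg m²; centre at d = 0.318 + 0.059 = 0.377 m, so I = I_cm + Md² gives I = 0.0026572 + (2.29)(0.377)² = 0.32813 kg m².
Point mass: I_cm = 0; centre at d = 0.318 + 0.059 + 0.059 = 0.436 m, so I = I_cm + Md² gives I = 0 + (5.4)(0.436)² = 1.0265 kg m².
Total I = 0.025281 + 0.32813 + 1.0265 = 1.3799 kg m².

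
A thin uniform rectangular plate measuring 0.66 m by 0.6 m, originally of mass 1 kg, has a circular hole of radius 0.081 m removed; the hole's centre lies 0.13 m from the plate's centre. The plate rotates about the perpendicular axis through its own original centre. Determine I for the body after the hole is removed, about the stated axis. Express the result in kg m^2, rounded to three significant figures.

0.0652

Unpierced body about its centre: I₀ = (1/12)M(a²+b²) = (1/12)(1)[(0.66)² + (0.6)²] = 0.0663 kg m^2.
The removed disk has mass m = M·πr²/(ab) = (1)·π(0.081)²/(0.66·0.6) = 0.05205 kg (same uniform areal density).
Its moment of inertia about the rotation axis (parallel-axis theorem): I_hole = (1/2)mr² + md² = (1/2)(0.05205)(0.081)² + (0.05205)(0.13)² = 0.0010504 kg m^2.
Treating the hole as negative mass, I = I₀ − I_hole = 0.0663 − 0.0010504 = 0.06525 kg m^2.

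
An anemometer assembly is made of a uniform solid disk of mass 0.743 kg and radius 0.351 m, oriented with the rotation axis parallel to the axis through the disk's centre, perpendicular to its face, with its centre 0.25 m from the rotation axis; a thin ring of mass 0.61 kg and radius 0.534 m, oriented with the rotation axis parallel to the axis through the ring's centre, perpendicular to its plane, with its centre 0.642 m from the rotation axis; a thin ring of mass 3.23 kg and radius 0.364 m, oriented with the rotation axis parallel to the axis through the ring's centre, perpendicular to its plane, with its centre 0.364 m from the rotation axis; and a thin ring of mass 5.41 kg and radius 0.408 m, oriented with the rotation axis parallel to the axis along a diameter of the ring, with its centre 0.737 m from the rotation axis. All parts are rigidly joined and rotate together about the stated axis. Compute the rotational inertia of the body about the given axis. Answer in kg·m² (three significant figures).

4.76

Solid disk: I_cm = (1/2)MR² = (1/2)(0.743)(0.351)² = 0.045769 kg·m²; centre at d = 0.25 m, so the parallel axis theorem gives I = 0.045769 + (0.743)(0.25)² = 0.092207 kg·m².
Thin ring: I_cm = MR² = (0.61)(0.534)² = 0.17395 kg·m²; centre at d = 0.642 m, so the parallel axis theorem gives I = 0.17395 + (0.61)(0.642)² = 0.42537 kg·m².
Thin ring: I_cm = MR² = (3.23)(0.364)² = 0.42796 kg·m²; centre at d = 0.364 m, so the parallel axis theorem gives I = 0.42796 + (3.23)(0.364)² = 0.85592 kg·m².
Thin ring: I_cm = (1/2)MR² = (1/2)(5.41)(0.408)² = 0.45029 kg·m²; centre at d = 0.737 m, so the parallel axis theorem gives I = 0.45029 + (5.41)(0.737)² = 3.3888 kg·m².
Total I = 0.092207 + 0.42537 + 0.85592 + 3.3888 = 4.7623 kg·m².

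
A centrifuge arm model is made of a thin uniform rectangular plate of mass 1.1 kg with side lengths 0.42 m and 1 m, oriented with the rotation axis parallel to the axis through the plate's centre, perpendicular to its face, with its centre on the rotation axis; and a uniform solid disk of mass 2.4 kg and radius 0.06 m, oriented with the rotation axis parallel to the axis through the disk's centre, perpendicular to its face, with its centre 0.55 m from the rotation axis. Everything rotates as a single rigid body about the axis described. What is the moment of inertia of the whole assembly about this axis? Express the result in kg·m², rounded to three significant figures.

Rectangular plate: I_cm = (1/12)M(a²+b²) = (1/12)(1.1)[(0.42)² + (1)²] = 0.10784 kg·m²; axis through the centre, so I = 0.10784 kg·m².
Solid disk: I_cm = (1/2)MR² = (1/2)(2.4)(0.06)² = 0.00432 kg·m²; centre at d = 0.55 m, so I = I_cm + Md² gives I = 0.00432 + (2.4)(0.55)² = 0.73032 kg·m².
Total I = 0.10784 + 0.73032 = 0.83816 kg·m².

0.838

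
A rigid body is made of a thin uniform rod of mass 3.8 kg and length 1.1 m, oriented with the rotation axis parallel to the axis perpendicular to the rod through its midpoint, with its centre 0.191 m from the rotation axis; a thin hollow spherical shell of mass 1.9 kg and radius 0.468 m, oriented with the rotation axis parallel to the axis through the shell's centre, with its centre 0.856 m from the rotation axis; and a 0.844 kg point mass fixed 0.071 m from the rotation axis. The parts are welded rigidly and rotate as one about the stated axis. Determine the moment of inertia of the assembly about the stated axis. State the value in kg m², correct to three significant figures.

2.20

Thin rod: I_cm = (1/12)ML² = (1/12)(3.8)(1.1)² = 0.38317 kg m²; centre at d = 0.191 m, so I = I_cm + Md² gives I = 0.38317 + (3.8)(0.191)² = 0.52179 kg m².
Spherical shell: I_cm = (2/3)MR² = (2/3)(1.9)(0.468)² = 0.27743 kg m²; centre at d = 0.856 m, so I = I_cm + Md² gives I = 0.27743 + (1.9)(0.856)² = 1.6696 kg m².
Point mass: I_cm = 0; centre at d = 0.071 m, so I = I_cm + Md² gives I = 0 + (0.844)(0.071)² = 0.0042546 kg m².
Total I = 0.52179 + 1.6696 + 0.0042546 = 2.1957 kg m².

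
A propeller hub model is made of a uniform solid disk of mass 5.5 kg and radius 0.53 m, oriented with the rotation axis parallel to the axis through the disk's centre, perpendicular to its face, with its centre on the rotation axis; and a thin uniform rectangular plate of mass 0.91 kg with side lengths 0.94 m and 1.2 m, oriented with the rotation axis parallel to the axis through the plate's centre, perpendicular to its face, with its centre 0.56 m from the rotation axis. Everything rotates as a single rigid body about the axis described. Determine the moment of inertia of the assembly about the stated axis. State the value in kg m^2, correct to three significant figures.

1.23

Solid disk: I_cm = (1/2)MR² = (1/2)(5.5)(0.53)² = 0.77248 kg m^2; axis through the centre, so I = 0.77248 kg m^2.
Rectangular plate: I_cm = (1/12)M(a²+b²) = (1/12)(0.91)[(0.94)² + (1.2)²] = 0.17621 kg m^2; centre at d = 0.56 m, so the parallel axis theorem gives I = 0.17621 + (0.91)(0.56)² = 0.46158 kg m^2.
Total I = 0.77248 + 0.46158 = 1.2341 kg m^2.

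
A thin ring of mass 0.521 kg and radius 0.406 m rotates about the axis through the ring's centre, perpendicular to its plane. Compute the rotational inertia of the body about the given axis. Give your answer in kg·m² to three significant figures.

I_cm = MR² = (0.521)(0.406)² = 0.08588 kg·m²; axis through the centre, so I = 0.08588 kg·m².

0.0859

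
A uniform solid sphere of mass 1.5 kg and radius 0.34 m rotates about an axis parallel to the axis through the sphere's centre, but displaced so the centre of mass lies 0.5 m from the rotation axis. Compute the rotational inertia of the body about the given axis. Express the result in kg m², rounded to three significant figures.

0.444

I_cm = (2/5)MR² = (2/5)(1.5)(0.34)² = 0.06936 kg m²; centre at d = 0.5 m, so the parallel axis theorem gives I = 0.06936 + (1.5)(0.5)² = 0.44436 kg m².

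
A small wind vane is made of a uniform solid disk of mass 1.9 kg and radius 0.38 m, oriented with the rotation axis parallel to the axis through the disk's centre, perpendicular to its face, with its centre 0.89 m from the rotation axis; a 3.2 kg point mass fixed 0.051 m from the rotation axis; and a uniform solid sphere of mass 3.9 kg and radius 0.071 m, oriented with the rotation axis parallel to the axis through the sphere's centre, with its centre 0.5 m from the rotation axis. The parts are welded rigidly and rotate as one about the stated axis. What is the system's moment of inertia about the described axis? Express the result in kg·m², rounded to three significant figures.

Solid disk: I_cm = (1/2)MR² = (1/2)(1.9)(0.38)² = 0.13718 kg·m²; centre at d = 0.89 m, so I = I_cm + Md² gives I = 0.13718 + (1.9)(0.89)² = 1.6422 kg·m².
Point mass: I_cm = 0; centre at d = 0.051 m, so I = I_cm + Md² gives I = 0 + (3.2)(0.051)² = 0.0083232 kg·m².
Solid sphere: I_cm = (2/5)MR² = (2/5)(3.9)(0.071)² = 0.007864 kg·m²; centre at d = 0.5 m, so I = I_cm + Md² gives I = 0.007864 + (3.9)(0.5)² = 0.98286 kg·m².
Total I = 1.6422 + 0.0083232 + 0.98286 = 2.6334 kg·m².

2.63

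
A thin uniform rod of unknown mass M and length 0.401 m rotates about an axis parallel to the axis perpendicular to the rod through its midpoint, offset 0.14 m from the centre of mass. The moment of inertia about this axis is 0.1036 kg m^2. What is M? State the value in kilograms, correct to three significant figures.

I = I_cm + Md² = (1/12)ML² + Md² = M·[0.0833333·(0.401)² + (0.14)²] = M·0.033.
So M = 0.1036 / 0.033 = 3.1394 kg.

3.14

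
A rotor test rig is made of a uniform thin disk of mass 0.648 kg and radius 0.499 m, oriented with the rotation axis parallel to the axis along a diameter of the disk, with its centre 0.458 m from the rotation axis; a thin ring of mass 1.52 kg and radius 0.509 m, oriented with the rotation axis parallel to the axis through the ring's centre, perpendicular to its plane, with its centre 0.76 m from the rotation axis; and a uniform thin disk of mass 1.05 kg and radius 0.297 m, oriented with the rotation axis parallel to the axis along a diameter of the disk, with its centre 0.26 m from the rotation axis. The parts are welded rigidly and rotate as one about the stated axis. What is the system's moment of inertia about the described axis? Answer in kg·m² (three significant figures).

Thin disk: I_cm = (1/4)MR² = (1/4)(0.648)(0.499)² = 0.040338 kg·m²; centre at d = 0.458 m, so the parallel axis theorem gives I = 0.040338 + (0.648)(0.458)² = 0.17627 kg·m².
Thin ring: I_cm = MR² = (1.52)(0.509)² = 0.3938 kg·m²; centre at d = 0.76 m, so the parallel axis theorem gives I = 0.3938 + (1.52)(0.76)² = 1.2718 kg·m².
Thin disk: I_cm = (1/4)MR² = (1/4)(1.05)(0.297)² = 0.023155 kg·m²; centre at d = 0.26 m, so the parallel axis theorem gives I = 0.023155 + (1.05)(0.26)² = 0.094135 kg·m².
Total I = 0.17627 + 1.2718 + 0.094135 = 1.5422 kg·m².

1.54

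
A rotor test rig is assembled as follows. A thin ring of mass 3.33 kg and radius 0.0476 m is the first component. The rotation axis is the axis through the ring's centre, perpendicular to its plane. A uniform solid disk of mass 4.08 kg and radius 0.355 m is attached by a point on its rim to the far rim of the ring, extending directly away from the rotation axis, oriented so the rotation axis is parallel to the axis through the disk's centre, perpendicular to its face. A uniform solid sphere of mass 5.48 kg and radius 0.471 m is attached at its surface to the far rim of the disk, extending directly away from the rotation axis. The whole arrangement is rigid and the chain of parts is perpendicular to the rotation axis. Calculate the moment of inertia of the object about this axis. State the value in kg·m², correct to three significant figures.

9.68

Thin ring: I_cm = MR² = (3.33)(0.0476)² = 0.007545 kg·m²; axis through the centre, so I = 0.007545 kg·m².
Solid disk: I_cm = (1/2)MR² = (1/2)(4.08)(0.355)² = 0.25709 kg·m²; centre at d = 0.0476 + 0.355 = 0.4026 m, so I = I_cm + Md² gives I = 0.25709 + (4.08)(0.4026)² = 0.9184 kg·m².
Solid sphere: I_cm = (2/5)MR² = (2/5)(5.48)(0.471)² = 0.48628 kg·m²; centre at d = 0.0476 + 0.355 + 0.355 + 0.471 = 1.2286 m, so I = I_cm + Md² gives I = 0.48628 + (5.48)(1.2286)² = 8.7581 kg·m².
Total I = 0.007545 + 0.9184 + 8.7581 = 9.6841 kg·m².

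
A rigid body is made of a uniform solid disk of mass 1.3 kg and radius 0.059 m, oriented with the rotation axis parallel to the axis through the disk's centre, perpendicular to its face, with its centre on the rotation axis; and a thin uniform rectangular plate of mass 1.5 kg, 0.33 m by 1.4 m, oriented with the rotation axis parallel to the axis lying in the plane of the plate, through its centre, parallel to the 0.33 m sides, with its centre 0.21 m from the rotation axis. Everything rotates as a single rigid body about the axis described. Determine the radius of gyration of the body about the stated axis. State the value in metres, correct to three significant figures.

Solid disk: I_cm = (1/2)MR² = (1/2)(1.3)(0.059)² = 0.0022626 kg m²; axis through the centre, so I = 0.0022626 kg m².
Rectangular plate: I_cm = (1/12)Mb² = (1/12)(1.5)(1.4)² = 0.245 kg m²; centre at d = 0.21 m, so the parallel axis theorem gives I = 0.245 + (1.5)(0.21)² = 0.31115 kg m².
Total I = 0.31341 kg m²; total mass M = 2.8 kg.
k = √(I/M) = √(0.31341/2.8) = 0.33456 m.

0.335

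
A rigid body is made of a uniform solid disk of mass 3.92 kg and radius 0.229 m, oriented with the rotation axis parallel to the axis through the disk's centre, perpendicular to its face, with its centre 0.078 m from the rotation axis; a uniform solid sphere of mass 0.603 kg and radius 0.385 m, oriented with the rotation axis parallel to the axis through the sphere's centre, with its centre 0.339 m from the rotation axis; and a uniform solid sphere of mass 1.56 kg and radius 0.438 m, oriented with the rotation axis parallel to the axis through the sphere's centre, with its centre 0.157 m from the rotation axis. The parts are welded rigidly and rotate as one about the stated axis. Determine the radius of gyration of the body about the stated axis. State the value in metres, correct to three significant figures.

0.253

Solid disk: I_cm = (1/2)MR² = (1/2)(3.92)(0.229)² = 0.10278 kg m^2; centre at d = 0.078 m, so I = I_cm + Md² gives I = 0.10278 + (3.92)(0.078)² = 0.12663 kg m^2.
Solid sphere: I_cm = (2/5)MR² = (2/5)(0.603)(0.385)² = 0.035752 kg m^2; centre at d = 0.339 m, so I = I_cm + Md² gives I = 0.035752 + (0.603)(0.339)² = 0.10505 kg m^2.
Solid sphere: I_cm = (2/5)MR² = (2/5)(1.56)(0.438)² = 0.11971 kg m^2; centre at d = 0.157 m, so I = I_cm + Md² gives I = 0.11971 + (1.56)(0.157)² = 0.15816 kg m^2.
Total I = 0.38985 kg m^2; total mass M = 6.083 kg.
k = √(I/M) = √(0.38985/6.083) = 0.25316 m.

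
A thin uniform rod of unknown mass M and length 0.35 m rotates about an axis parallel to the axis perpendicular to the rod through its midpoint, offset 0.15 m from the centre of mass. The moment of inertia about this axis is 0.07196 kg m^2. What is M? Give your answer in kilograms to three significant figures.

I = I_cm + Md² = (1/12)ML² + Md² = M·[0.0833333·(0.35)² + (0.15)²] = M·0.032708.
So M = 0.07196 / 0.032708 = 2.2001 kg.

2.20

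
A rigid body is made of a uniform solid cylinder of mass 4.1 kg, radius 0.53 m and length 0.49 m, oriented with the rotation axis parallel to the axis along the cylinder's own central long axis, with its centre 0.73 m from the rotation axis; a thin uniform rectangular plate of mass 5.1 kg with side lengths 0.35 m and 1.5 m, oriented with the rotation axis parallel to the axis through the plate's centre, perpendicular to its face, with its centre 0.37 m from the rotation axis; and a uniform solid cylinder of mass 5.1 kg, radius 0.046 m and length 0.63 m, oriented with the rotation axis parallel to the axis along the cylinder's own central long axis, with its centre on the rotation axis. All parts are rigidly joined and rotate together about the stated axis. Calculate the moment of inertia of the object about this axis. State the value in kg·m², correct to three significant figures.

4.47

Solid cylinder: I_cm = (1/2)MR² = (1/2)(4.1)(0.53)² = 0.57585 kg·m²; centre at d = 0.73 m, so I = I_cm + Md² gives I = 0.57585 + (4.1)(0.73)² = 2.7607 kg·m².
Rectangular plate: I_cm = (1/12)M(a²+b²) = (1/12)(5.1)[(0.35)² + (1.5)²] = 1.0083 kg·m²; centre at d = 0.37 m, so I = I_cm + Md² gives I = 1.0083 + (5.1)(0.37)² = 1.7065 kg·m².
Solid cylinder: I_cm = (1/2)MR² = (1/2)(5.1)(0.046)² = 0.0053958 kg·m²; axis through the centre, so I = 0.0053958 kg·m².
Total I = 2.7607 + 1.7065 + 0.0053958 = 4.4726 kg·m².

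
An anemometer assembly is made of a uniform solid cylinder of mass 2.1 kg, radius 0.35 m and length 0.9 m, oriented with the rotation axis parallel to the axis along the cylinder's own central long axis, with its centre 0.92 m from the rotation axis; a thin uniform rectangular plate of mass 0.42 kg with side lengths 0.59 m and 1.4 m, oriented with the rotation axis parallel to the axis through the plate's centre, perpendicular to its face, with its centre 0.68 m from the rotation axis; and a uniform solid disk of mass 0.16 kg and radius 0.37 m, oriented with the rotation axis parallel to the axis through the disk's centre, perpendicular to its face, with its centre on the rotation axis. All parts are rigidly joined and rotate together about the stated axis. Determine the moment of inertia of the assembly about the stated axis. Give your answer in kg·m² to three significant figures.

2.19

Solid cylinder: I_cm = (1/2)MR² = (1/2)(2.1)(0.35)² = 0.12862 kg·m²; centre at d = 0.92 m, so I = I_cm + Md² gives I = 0.12862 + (2.1)(0.92)² = 1.9061 kg·m².
Rectangular plate: I_cm = (1/12)M(a²+b²) = (1/12)(0.42)[(0.59)² + (1.4)²] = 0.080783 kg·m²; centre at d = 0.68 m, so I = I_cm + Md² gives I = 0.080783 + (0.42)(0.68)² = 0.27499 kg·m².
Solid disk: I_cm = (1/2)MR² = (1/2)(0.16)(0.37)² = 0.010952 kg·m²; axis through the centre, so I = 0.010952 kg·m².
Total I = 1.9061 + 0.27499 + 0.010952 = 2.192 kg·m².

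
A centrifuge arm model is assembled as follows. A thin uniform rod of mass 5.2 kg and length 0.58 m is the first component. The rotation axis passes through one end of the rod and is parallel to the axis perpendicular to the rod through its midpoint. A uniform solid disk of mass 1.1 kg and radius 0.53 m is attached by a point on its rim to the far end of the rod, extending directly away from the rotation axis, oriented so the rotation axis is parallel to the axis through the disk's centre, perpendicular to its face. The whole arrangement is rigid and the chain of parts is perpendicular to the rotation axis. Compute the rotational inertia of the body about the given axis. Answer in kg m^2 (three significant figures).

2.09

Thin rod: I_cm = (1/12)ML² = (1/12)(5.2)(0.58)² = 0.14577 kg m^2; centre at d = 0.29 m, so I = I_cm + Md² gives I = 0.14577 + (5.2)(0.29)² = 0.58309 kg m^2.
Solid disk: I_cm = (1/2)MR² = (1/2)(1.1)(0.53)² = 0.1545 kg m^2; centre at d = 0.29 + 0.29 + 0.53 = 1.11 m, so I = I_cm + Md² gives I = 0.1545 + (1.1)(1.11)² = 1.5098 kg m^2.
Total I = 0.58309 + 1.5098 = 2.0929 kg m^2.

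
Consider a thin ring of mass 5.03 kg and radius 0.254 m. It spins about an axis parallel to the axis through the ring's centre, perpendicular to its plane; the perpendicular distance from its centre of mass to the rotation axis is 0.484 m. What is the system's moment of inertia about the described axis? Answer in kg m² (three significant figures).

I_cm = MR² = (5.03)(0.254)² = 0.32452 kg m²; centre at d = 0.484 m, so I = I_cm + Md² gives I = 0.32452 + (5.03)(0.484)² = 1.5028 kg m².

1.50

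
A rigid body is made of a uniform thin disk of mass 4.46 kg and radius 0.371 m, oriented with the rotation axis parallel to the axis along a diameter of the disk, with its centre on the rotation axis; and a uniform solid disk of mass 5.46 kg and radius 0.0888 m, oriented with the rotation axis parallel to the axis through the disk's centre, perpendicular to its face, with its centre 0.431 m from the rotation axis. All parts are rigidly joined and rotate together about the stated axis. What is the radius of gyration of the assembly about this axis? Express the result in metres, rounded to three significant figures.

Thin disk: I_cm = (1/4)MR² = (1/4)(4.46)(0.371)² = 0.15347 kg m²; axis through the centre, so I = 0.15347 kg m².
Solid disk: I_cm = (1/2)MR² = (1/2)(5.46)(0.0888)² = 0.021527 kg m²; centre at d = 0.431 m, so the parallel axis theorem gives I = 0.021527 + (5.46)(0.431)² = 1.0358 kg m².
Total I = 1.1893 kg m²; total mass M = 9.92 kg.
k = √(I/M) = √(1.1893/9.92) = 0.34624 m.

0.346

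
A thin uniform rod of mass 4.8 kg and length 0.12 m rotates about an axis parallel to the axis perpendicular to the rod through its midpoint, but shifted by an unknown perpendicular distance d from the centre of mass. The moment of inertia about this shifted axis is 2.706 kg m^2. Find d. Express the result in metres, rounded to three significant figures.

About the centre-of-mass axis, I_cm = (1/12)ML² = (1/12)(4.8)(0.12)² = 0.00576 kg m^2.
Parallel axis theorem: I = I_cm + Md², so Md² = 2.706 − 0.00576 = 2.7002 kg m^2.
d = √(2.7002 / 4.8) = 0.75003 m.

0.750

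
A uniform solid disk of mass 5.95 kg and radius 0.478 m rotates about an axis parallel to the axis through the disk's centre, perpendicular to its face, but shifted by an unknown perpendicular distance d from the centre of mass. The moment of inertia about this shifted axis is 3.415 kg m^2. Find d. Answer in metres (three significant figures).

0.678

About the centre-of-mass axis, I_cm = (1/2)MR² = (1/2)(5.95)(0.478)² = 0.67974 kg m^2.
Parallel axis theorem: I = I_cm + Md², so Md² = 3.415 − 0.67974 = 2.7353 kg m^2.
d = √(2.7353 / 5.95) = 0.67802 m.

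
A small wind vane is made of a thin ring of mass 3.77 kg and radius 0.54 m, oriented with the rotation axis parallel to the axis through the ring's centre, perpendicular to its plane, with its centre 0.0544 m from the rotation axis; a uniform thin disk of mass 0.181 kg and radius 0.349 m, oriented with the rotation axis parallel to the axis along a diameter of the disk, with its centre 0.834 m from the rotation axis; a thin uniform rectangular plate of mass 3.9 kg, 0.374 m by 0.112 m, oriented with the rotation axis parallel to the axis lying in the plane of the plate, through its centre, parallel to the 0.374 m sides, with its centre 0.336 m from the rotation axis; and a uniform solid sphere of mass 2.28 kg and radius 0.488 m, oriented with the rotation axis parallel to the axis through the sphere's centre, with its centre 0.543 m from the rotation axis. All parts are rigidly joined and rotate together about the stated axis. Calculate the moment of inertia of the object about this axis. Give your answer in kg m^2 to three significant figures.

2.58

Thin ring: I_cm = MR² = (3.77)(0.54)² = 1.0993 kg m^2; centre at d = 0.0544 m, so I = I_cm + Md² gives I = 1.0993 + (3.77)(0.0544)² = 1.1105 kg m^2.
Thin disk: I_cm = (1/4)MR² = (1/4)(0.181)(0.349)² = 0.0055115 kg m^2; centre at d = 0.834 m, so I = I_cm + Md² gives I = 0.0055115 + (0.181)(0.834)² = 0.13141 kg m^2.
Rectangular plate: I_cm = (1/12)Mb² = (1/12)(3.9)(0.112)² = 0.0040768 kg m^2; centre at d = 0.336 m, so I = I_cm + Md² gives I = 0.0040768 + (3.9)(0.336)² = 0.44437 kg m^2.
Solid sphere: I_cm = (2/5)MR² = (2/5)(2.28)(0.488)² = 0.21719 kg m^2; centre at d = 0.543 m, so I = I_cm + Md² gives I = 0.21719 + (2.28)(0.543)² = 0.88944 kg m^2.
Total I = 1.1105 + 0.13141 + 0.44437 + 0.88944 = 2.5757 kg m^2.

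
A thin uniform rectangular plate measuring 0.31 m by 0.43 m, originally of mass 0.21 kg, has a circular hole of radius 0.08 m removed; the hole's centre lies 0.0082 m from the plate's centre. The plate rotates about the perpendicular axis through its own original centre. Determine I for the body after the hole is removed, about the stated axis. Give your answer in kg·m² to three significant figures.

Unpierced body about its centre: I₀ = (1/12)M(a²+b²) = (1/12)(0.21)[(0.31)² + (0.43)²] = 0.0049175 kg·m².
The removed disk has mass m = M·πr²/(ab) = (0.21)·π(0.08)²/(0.31·0.43) = 0.031675 kg (same uniform areal density).
Its moment of inertia about the rotation axis (parallel-axis theorem): I_hole = (1/2)mr² + md² = (1/2)(0.031675)(0.08)² + (0.031675)(0.0082)² = 0.00010349 kg·m².
Treating the hole as negative mass, I = I₀ − I_hole = 0.0049175 − 0.00010349 = 0.004814 kg·m².

0.00481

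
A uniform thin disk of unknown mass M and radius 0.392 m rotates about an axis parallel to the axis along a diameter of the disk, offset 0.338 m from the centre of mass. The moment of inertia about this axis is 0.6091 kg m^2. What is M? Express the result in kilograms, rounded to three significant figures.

3.99

I = I_cm + Md² = (1/4)MR² + Md² = M·[0.25·(0.392)² + (0.338)²] = M·0.15266.
So M = 0.6091 / 0.15266 = 3.9899 kg.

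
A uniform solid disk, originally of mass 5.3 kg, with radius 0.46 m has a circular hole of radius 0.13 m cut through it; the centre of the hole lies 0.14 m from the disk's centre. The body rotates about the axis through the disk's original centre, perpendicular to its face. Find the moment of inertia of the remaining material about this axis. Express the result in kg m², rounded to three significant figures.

0.549

Unpierced body about its centre: I₀ = (1/2)MR² = (1/2)(5.3)(0.46)² = 0.56074 kg m².
The removed disk has mass m = M·(r/R)² = (5.3)(0.13/0.46)² = 0.4233 kg (same uniform areal density).
Its moment of inertia about the rotation axis (parallel-axis theorem): I_hole = (1/2)mr² + md² = (1/2)(0.4233)(0.13)² + (0.4233)(0.14)² = 0.011874 kg m².
Treating the hole as negative mass, I = I₀ − I_hole = 0.56074 − 0.011874 = 0.54887 kg m².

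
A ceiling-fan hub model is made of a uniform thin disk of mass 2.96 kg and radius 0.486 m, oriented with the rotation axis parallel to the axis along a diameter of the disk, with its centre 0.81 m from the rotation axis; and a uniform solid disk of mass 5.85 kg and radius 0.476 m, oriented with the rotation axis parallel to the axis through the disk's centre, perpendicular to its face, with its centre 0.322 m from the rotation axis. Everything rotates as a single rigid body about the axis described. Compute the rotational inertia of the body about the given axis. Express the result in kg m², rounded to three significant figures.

Thin disk: I_cm = (1/4)MR² = (1/4)(2.96)(0.486)² = 0.17479 kg m²; centre at d = 0.81 m, so I = I_cm + Md² gives I = 0.17479 + (2.96)(0.81)² = 2.1168 kg m².
Solid disk: I_cm = (1/2)MR² = (1/2)(5.85)(0.476)² = 0.66273 kg m²; centre at d = 0.322 m, so I = I_cm + Md² gives I = 0.66273 + (5.85)(0.322)² = 1.2693 kg m².
Total I = 2.1168 + 1.2693 = 3.3861 kg m².

3.39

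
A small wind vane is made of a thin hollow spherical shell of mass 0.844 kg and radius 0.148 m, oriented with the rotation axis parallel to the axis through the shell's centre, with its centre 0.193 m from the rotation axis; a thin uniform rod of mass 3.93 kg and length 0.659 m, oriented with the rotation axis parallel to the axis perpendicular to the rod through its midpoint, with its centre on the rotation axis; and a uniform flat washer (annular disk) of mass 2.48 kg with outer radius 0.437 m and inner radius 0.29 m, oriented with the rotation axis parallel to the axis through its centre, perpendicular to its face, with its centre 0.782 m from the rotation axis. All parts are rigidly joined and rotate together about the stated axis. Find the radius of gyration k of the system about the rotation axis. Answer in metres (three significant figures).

0.531

Spherical shell: I_cm = (2/3)MR² = (2/3)(0.844)(0.148)² = 0.012325 kg m²; centre at d = 0.193 m, so the parallel axis theorem gives I = 0.012325 + (0.844)(0.193)² = 0.043763 kg m².
Thin rod: I_cm = (1/12)ML² = (1/12)(3.93)(0.659)² = 0.14223 kg m²; axis through the centre, so I = 0.14223 kg m².
Annular disk: I_cm = (1/2)M(R²+r²) = (1/2)(2.48)[(0.437)² + (0.29)²] = 0.34109 kg m²; centre at d = 0.782 m, so the parallel axis theorem gives I = 0.34109 + (2.48)(0.782)² = 1.8577 kg m².
Total I = 2.0437 kg m²; total mass M = 7.254 kg.
k = √(I/M) = √(2.0437/7.254) = 0.53078 m.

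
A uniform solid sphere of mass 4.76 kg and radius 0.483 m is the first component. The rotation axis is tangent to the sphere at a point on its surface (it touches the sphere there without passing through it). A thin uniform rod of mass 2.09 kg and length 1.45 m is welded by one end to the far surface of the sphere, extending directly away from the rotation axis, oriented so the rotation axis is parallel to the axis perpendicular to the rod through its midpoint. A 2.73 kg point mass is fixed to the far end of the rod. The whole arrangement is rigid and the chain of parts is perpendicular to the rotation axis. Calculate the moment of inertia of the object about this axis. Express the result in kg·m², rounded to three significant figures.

Solid sphere: I_cm = (2/5)MR² = (2/5)(4.76)(0.483)² = 0.44418 kg·m²; centre at d = 0.483 m, so I = I_cm + Md² gives I = 0.44418 + (4.76)(0.483)² = 1.5546 kg·m².
Thin rod: I_cm = (1/12)ML² = (1/12)(2.09)(1.45)² = 0.36619 kg·m²; centre at d = 0.483 + 0.483 + 0.725 = 1.691 m, so I = I_cm + Md² gives I = 0.36619 + (2.09)(1.691)² = 6.3425 kg·m².
Point mass: I_cm = 0; centre at d = 0.483 + 0.483 + 0.725 + 0.725 = 2.416 m, so I = I_cm + Md² gives I = 0 + (2.73)(2.416)² = 15.935 kg·m².
Total I = 1.5546 + 6.3425 + 15.935 = 23.832 kg·m².

23.8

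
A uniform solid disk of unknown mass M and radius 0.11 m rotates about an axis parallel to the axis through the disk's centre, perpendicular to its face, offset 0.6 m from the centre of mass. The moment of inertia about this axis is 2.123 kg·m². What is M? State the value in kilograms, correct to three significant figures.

I = I_cm + Md² = (1/2)MR² + Md² = M·[0.5·(0.11)² + (0.6)²] = M·0.36605.
So M = 2.123 / 0.36605 = 5.7998 kg.

5.80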